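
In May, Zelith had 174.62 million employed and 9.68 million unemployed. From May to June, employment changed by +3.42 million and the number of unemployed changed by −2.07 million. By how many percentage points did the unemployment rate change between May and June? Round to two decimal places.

May: labor force = 174.62 + 9.68 = 184.30; u = 9.68/184.30 = 5.25%.
June: labor force = 178.04 + 7.61 = 185.65; u = 7.61/185.65 = 4.10%.
Change = 4.10% − 5.25% = −1.15 pp.

The unemployment rate changed by −1.15 percentage points.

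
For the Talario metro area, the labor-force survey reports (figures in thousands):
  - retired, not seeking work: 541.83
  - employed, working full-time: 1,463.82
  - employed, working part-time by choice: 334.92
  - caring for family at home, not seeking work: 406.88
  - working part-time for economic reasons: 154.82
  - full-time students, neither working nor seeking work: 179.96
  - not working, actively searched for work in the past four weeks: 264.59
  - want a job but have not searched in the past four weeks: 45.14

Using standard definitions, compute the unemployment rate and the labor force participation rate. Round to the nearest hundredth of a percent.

Unemployment rate ≈ 11.93%; labor force participation rate ≈ 65.39%.

Employed = 1,463.82 + 334.92 + 154.82 = 1,953.56 thousand (anyone who worked, including part-time for economic reasons, counts as employed).
Unemployed = 264.59 thousand.
Labor force = 1,953.56 + 264.59 = 2,218.15 thousand.
Not in labor force = 541.83 + 406.88 + 179.96 + 45.14 = 1,173.81 thousand (those not working and not actively searching are outside the labor force — including those who want a job but have given up searching).
Civilian working-age population = 2,218.15 + 1,173.81 = 3,391.96 thousand.
Unemployment rate = 264.59 / 2,218.15 = 11.93%.
Labor force participation rate = 2,218.15 / 3,391.96 = 65.39%.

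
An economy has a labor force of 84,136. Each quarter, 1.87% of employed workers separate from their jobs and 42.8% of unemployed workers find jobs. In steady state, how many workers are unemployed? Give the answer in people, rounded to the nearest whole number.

About 3,522 are unemployed in steady state.

Steady-state unemployment rate u* = s/(s+f) = 1.87/(1.87+42.8) = 0.041863.
Unemployed = u* × labor force = 0.041863 × 84,136 ≈ 3,522.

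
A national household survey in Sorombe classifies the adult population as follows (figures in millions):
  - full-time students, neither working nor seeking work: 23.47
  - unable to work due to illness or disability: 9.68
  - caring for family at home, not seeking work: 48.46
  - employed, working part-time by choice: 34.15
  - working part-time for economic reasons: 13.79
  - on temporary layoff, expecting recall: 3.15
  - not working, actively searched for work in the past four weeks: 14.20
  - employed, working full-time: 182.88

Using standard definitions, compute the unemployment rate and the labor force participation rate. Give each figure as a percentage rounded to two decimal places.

Unemployment rate ≈ 6.99%; labor force participation rate ≈ 75.25%.

Employed = 34.15 + 13.79 + 182.88 = 230.82 million (anyone who worked, including part-time for economic reasons, counts as employed).
Unemployed = 3.15 + 14.20 = 17.35 million (jobless and actively searching, or on temporary layoff).
Labor force = 230.82 + 17.35 = 248.17 million.
Not in labor force = 23.47 + 9.68 + 48.46 = 81.61 million (those not working and not actively searching are outside the labor force).
Civilian working-age population = 248.17 + 81.61 = 329.78 million.
Unemployment rate = 17.35 / 248.17 = 6.99%.
Labor force participation rate = 248.17 / 329.78 = 75.25%.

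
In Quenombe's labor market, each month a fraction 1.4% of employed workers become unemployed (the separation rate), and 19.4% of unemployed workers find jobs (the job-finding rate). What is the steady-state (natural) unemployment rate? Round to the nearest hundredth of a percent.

Steady-state unemployment rate ≈ 6.73%.

At steady state the flows balance: s·E = f·U, so U/(E+U) = s/(s+f).
u* = 1.4 / (1.4 + 19.4) = 1.4 / 20.80 = 6.73%.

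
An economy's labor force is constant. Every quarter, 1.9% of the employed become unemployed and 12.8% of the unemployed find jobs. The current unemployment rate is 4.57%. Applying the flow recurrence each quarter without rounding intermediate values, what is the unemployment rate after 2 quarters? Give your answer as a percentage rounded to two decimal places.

Unemployment rate after two quarters ≈ 6.85%.

With a fixed labor force, u_{t+1} = u_t + s·(1−u_t) − f·u_t = u_t·(1−s−f) + s.
Here 1−s−f = 0.853 and s = 0.019.
u_1 = 0.045700 × 0.853 + 0.019 = 0.057982.
u_2 = 0.057982 × 0.853 + 0.019 = 0.068459.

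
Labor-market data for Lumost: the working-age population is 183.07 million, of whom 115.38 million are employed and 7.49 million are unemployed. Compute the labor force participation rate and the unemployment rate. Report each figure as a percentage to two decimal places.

Labor force participation rate ≈ 67.12%; unemployment rate ≈ 6.10%.

Labor force = employed + unemployed = 115.38 + 7.49 = 122.87 million.
Unemployment rate = 7.49 / 122.87 = 6.10%.
Labor force participation rate = 122.87 / 183.07 = 67.12%.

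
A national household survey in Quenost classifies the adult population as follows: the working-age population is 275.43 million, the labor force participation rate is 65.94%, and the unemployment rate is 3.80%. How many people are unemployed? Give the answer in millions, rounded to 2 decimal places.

About 6.90 million are unemployed.

Labor force = 0.6594 × 275.43 = 181.62 million.
Unemployed = 0.0380 × 181.62 ≈ 6.90 million.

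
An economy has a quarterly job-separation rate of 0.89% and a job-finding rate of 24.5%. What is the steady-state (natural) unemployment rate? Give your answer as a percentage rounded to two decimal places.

Steady-state unemployment rate ≈ 3.51%.

At steady state the flows balance: s·E = f·U, so U/(E+U) = s/(s+f).
u* = 0.89 / (0.89 + 24.5) = 0.89 / 25.39 = 3.51%.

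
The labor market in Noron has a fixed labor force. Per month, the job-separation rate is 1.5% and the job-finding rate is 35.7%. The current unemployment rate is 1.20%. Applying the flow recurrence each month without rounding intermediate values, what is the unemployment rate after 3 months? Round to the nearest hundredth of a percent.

With a fixed labor force, u_{t+1} = u_t + s·(1−u_t) − f·u_t = u_t·(1−s−f) + s.
Here 1−s−f = 0.628 and s = 0.015.
u_1 = 0.012000 × 0.628 + 0.015 = 0.022536.
u_2 = 0.022536 × 0.628 + 0.015 = 0.029153.
u_3 = 0.029153 × 0.628 + 0.015 = 0.033308.

Unemployment rate after three months ≈ 3.33%.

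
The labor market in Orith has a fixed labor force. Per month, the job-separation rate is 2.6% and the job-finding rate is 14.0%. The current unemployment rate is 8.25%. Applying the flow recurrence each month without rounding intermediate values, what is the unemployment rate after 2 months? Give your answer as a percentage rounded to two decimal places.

Unemployment rate after two months ≈ 10.51%.

With a fixed labor force, u_{t+1} = u_t + s·(1−u_t) − f·u_t = u_t·(1−s−f) + s.
Here 1−s−f = 0.834 and s = 0.026.
u_1 = 0.082500 × 0.834 + 0.026 = 0.094805.
u_2 = 0.094805 × 0.834 + 0.026 = 0.105067.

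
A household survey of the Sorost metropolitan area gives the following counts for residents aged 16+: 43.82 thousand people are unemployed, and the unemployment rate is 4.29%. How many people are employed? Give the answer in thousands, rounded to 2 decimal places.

Labor force = U / u = 43.82 / 0.0429 ≈ 1,021.45 thousand.
Employed = labor force − unemployed = 1,021.45 − 43.82 = 977.63 thousand.

About 977.63 thousand are employed.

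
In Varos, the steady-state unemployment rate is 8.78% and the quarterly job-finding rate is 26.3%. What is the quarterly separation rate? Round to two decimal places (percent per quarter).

Separation rate ≈ 2.53% per quarter.

From u* = s/(s+f): s = u·f/(1−u).
s = 0.0878 × 26.3 / (1 − 0.0878) = 2.3091 / 0.9122 ≈ 2.53% per quarter.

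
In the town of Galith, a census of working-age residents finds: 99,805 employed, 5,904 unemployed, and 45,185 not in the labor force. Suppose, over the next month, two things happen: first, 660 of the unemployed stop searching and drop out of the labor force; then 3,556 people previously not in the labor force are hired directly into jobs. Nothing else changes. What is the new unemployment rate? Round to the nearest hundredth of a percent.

Initially, labor force = 99,805 + 5,904 = 105,709, so u = 5,904/105,709 = 5.59%.
After the first change, unemployed and labor force both fall by 660 → E = 99,805, U = 5,244, labor force = 105,049.
After the second change, employed and labor force both rise by 3,556; unemployed unchanged → E = 103,361, U = 5,244, labor force = 108,605.
New unemployment rate = 5,244 / 108,605 = 4.83%.

New unemployment rate ≈ 4.83%.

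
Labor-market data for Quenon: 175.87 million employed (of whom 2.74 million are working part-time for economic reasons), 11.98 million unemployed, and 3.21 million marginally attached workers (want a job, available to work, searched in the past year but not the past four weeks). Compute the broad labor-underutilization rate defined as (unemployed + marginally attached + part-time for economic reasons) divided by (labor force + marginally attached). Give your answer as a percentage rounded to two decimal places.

Labor force = 175.87 + 11.98 = 187.85 million.
Numerator = 11.98 + 3.21 + 2.74 = 17.93 million.
Denominator = 187.85 + 3.21 = 191.06 million.
Broad rate = 17.93 / 191.06 = 9.38%.

Broad underutilization rate ≈ 9.38%.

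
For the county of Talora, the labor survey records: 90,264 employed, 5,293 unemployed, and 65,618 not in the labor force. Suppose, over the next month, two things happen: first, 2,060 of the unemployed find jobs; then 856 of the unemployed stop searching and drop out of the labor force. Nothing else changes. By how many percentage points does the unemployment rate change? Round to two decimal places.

Initially, labor force = 90,264 + 5,293 = 95,557, so u = 5,293/95,557 = 5.54%.
After the first change, unemployed falls and employed rises by 2,060; labor force unchanged → E = 92,324, U = 3,233, labor force = 95,557.
After the second change, unemployed and labor force both fall by 856 → E = 92,324, U = 2,377, labor force = 94,701.
New unemployment rate = 2,377 / 94,701 = 2.51%.
Change = 2.51% − 5.54% = −3.03 percentage points.

The unemployment rate changes by −3.03 percentage points.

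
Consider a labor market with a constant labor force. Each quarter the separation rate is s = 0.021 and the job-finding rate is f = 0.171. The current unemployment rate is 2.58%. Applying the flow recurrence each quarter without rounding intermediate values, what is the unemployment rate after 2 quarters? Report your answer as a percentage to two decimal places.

Unemployment rate after two quarters ≈ 5.48%.

With a fixed labor force, u_{t+1} = u_t + s·(1−u_t) − f·u_t = u_t·(1−s−f) + s.
Here 1−s−f = 0.808 and s = 0.021.
u_1 = 0.025800 × 0.808 + 0.021 = 0.041846.
u_2 = 0.041846 × 0.808 + 0.021 = 0.054812.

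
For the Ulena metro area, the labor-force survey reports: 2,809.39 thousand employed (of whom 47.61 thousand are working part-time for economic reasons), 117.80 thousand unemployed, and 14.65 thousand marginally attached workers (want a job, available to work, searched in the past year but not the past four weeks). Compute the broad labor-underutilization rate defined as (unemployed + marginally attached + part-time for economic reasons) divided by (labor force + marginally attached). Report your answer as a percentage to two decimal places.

Labor force = 2,809.39 + 117.80 = 2,927.19 thousand.
Numerator = 117.80 + 14.65 + 47.61 = 180.06 thousand.
Denominator = 2,927.19 + 14.65 = 2,941.84 thousand.
Broad rate = 180.06 / 2,941.84 = 6.12%.

Broad underutilization rate ≈ 6.12%.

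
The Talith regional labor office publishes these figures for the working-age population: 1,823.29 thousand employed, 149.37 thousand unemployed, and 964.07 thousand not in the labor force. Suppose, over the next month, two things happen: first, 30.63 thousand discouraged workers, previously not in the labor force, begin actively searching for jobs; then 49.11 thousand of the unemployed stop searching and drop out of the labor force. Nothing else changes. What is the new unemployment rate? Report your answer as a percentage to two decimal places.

Initially, labor force = 1,823.29 + 149.37 = 1,972.66 thousand, so u = 149.37/1,972.66 = 7.57%.
After the first change, unemployed and labor force both rise by 30.63 → E = 1,823.29, U = 180.00, labor force = 2,003.29 thousand.
After the second change, unemployed and labor force both fall by 49.11 → E = 1,823.29, U = 130.89, labor force = 1,954.18 thousand.
New unemployment rate = 130.89 / 1,954.18 = 6.70%.

New unemployment rate ≈ 6.70%.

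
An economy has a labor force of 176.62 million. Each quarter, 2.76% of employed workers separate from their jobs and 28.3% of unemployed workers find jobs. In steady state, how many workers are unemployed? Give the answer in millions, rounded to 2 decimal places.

Steady-state unemployment rate u* = s/(s+f) = 2.76/(2.76+28.3) = 0.088860.
Unemployed = u* × labor force = 0.088860 × 176.62 ≈ 15.69 million.

About 15.69 million are unemployed in steady state.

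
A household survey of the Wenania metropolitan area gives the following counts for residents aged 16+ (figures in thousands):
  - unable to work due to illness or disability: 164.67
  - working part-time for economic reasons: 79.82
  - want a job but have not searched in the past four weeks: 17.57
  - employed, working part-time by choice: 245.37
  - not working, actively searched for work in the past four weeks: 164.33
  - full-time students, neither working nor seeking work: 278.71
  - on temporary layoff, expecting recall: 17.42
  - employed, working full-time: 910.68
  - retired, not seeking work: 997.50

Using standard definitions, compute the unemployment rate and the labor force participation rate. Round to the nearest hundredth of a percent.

Employed = 79.82 + 245.37 + 910.68 = 1,235.87 thousand (anyone who worked, including part-time for economic reasons, counts as employed).
Unemployed = 164.33 + 17.42 = 181.75 thousand (jobless and actively searching, or on temporary layoff).
Labor force = 1,235.87 + 181.75 = 1,417.62 thousand.
Not in labor force = 164.67 + 17.57 + 278.71 + 997.50 = 1,458.45 thousand (those not working and not actively searching are outside the labor force — including those who want a job but have given up searching).
Civilian working-age population = 1,417.62 + 1,458.45 = 2,876.07 thousand.
Unemployment rate = 181.75 / 1,417.62 = 12.82%.
Labor force participation rate = 1,417.62 / 2,876.07 = 49.29%.

Unemployment rate ≈ 12.82%; labor force participation rate ≈ 49.29%.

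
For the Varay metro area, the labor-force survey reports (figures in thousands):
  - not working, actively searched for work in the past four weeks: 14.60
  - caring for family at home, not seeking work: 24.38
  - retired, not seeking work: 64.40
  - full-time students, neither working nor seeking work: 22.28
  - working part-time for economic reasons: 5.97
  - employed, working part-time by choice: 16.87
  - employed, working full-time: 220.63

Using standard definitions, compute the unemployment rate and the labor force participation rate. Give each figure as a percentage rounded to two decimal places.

Unemployment rate ≈ 5.66%; labor force participation rate ≈ 69.91%.

Employed = 5.97 + 16.87 + 220.63 = 243.47 thousand (anyone who worked, including part-time for economic reasons, counts as employed).
Unemployed = 14.60 thousand.
Labor force = 243.47 + 14.60 = 258.07 thousand.
Not in labor force = 24.38 + 64.40 + 22.28 = 111.06 thousand (those not working and not actively searching are outside the labor force).
Civilian working-age population = 258.07 + 111.06 = 369.13 thousand.
Unemployment rate = 14.60 / 258.07 = 5.66%.
Labor force participation rate = 258.07 / 369.13 = 69.91%.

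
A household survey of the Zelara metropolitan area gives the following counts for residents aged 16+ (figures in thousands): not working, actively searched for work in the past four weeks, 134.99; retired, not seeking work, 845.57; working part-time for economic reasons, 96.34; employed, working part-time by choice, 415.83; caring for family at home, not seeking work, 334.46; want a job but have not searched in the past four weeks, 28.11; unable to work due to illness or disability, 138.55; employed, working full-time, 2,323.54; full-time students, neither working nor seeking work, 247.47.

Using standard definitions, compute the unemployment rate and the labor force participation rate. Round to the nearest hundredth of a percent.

Employed = 96.34 + 415.83 + 2,323.54 = 2,835.71 thousand (anyone who worked, including part-time for economic reasons, counts as employed).
Unemployed = 134.99 thousand.
Labor force = 2,835.71 + 134.99 = 2,970.70 thousand.
Not in labor force = 845.57 + 334.46 + 28.11 + 138.55 + 247.47 = 1,594.16 thousand (those not working and not actively searching are outside the labor force — including those who want a job but have given up searching).
Civilian working-age population = 2,970.70 + 1,594.16 = 4,564.86 thousand.
Unemployment rate = 134.99 / 2,970.70 = 4.54%.
Labor force participation rate = 2,970.70 / 4,564.86 = 65.08%.

Unemployment rate ≈ 4.54%; labor force participation rate ≈ 65.08%.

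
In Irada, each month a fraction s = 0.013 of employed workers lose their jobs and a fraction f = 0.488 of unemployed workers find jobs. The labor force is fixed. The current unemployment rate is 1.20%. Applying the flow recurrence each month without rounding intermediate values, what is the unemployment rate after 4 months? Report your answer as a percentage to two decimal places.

With a fixed labor force, u_{t+1} = u_t + s·(1−u_t) − f·u_t = u_t·(1−s−f) + s.
Here 1−s−f = 0.499 and s = 0.013.
u_1 = 0.012000 × 0.499 + 0.013 = 0.018988.
u_2 = 0.018988 × 0.499 + 0.013 = 0.022475.
u_3 = 0.022475 × 0.499 + 0.013 = 0.024215.
u_4 = 0.024215 × 0.499 + 0.013 = 0.025083.

Unemployment rate after four months ≈ 2.51%.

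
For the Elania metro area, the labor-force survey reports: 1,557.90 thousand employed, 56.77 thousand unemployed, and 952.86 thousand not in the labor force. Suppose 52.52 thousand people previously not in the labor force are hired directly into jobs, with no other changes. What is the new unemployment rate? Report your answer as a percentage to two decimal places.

Initially, labor force = 1,557.90 + 56.77 = 1,614.67 thousand, so u = 56.77/1,614.67 = 3.52%.
After the change, employed and labor force both rise by 52.52; unemployed unchanged → E = 1,610.42, U = 56.77, labor force = 1,667.19 thousand.
New unemployment rate = 56.77 / 1,667.19 = 3.41%.

New unemployment rate ≈ 3.41%.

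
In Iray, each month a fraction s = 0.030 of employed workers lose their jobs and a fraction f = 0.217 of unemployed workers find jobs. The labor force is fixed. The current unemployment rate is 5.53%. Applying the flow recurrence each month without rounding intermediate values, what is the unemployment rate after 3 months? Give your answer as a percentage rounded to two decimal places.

Unemployment rate after three months ≈ 9.32%.

With a fixed labor force, u_{t+1} = u_t + s·(1−u_t) − f·u_t = u_t·(1−s−f) + s.
Here 1−s−f = 0.753 and s = 0.030.
u_1 = 0.055300 × 0.753 + 0.030 = 0.071641.
u_2 = 0.071641 × 0.753 + 0.030 = 0.083946.
u_3 = 0.083946 × 0.753 + 0.030 = 0.093211.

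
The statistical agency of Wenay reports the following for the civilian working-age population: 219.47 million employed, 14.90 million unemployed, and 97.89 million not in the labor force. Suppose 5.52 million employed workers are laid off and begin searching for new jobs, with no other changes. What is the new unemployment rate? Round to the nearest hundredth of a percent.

New unemployment rate ≈ 8.71%.

Initially, labor force = 219.47 + 14.90 = 234.37 million, so u = 14.90/234.37 = 6.36%.
After the change, employed falls and unemployed rises by 5.52; labor force unchanged → E = 213.95, U = 20.42, labor force = 234.37 million.
New unemployment rate = 20.42 / 234.37 = 8.71%.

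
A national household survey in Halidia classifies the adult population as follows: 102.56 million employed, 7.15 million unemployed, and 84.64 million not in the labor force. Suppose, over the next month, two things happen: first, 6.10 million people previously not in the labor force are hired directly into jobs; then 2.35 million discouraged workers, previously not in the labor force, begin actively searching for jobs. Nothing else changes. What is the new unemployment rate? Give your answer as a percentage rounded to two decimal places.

Initially, labor force = 102.56 + 7.15 = 109.71 million, so u = 7.15/109.71 = 6.52%.
After the first change, employed and labor force both rise by 6.10; unemployed unchanged → E = 108.66, U = 7.15, labor force = 115.81 million.
After the second change, unemployed and labor force both rise by 2.35 → E = 108.66, U = 9.50, labor force = 118.16 million.
New unemployment rate = 9.50 / 118.16 = 8.04%.

New unemployment rate ≈ 8.04%.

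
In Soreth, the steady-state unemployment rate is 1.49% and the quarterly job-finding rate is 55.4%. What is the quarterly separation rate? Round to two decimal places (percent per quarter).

From u* = s/(s+f): s = u·f/(1−u).
s = 0.0149 × 55.4 / (1 − 0.0149) = 0.8255 / 0.9851 ≈ 0.84% per quarter.

Separation rate ≈ 0.84% per quarter.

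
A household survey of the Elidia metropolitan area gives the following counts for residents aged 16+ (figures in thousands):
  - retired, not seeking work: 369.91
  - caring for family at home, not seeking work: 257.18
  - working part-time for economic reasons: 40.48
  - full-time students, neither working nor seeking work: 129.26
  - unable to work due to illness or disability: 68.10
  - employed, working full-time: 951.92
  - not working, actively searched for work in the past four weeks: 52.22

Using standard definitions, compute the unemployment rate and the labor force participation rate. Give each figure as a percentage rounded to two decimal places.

Employed = 40.48 + 951.92 = 992.40 thousand (anyone who worked, including part-time for economic reasons, counts as employed).
Unemployed = 52.22 thousand.
Labor force = 992.40 + 52.22 = 1,044.62 thousand.
Not in labor force = 369.91 + 257.18 + 129.26 + 68.10 = 824.45 thousand (those not working and not actively searching are outside the labor force).
Civilian working-age population = 1,044.62 + 824.45 = 1,869.07 thousand.
Unemployment rate = 52.22 / 1,044.62 = 5.00%.
Labor force participation rate = 1,044.62 / 1,869.07 = 55.89%.

Unemployment rate ≈ 5.00%; labor force participation rate ≈ 55.89%.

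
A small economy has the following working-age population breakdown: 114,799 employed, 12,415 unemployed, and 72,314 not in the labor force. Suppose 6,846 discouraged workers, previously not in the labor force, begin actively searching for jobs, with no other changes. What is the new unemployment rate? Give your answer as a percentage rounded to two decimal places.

Initially, labor force = 114,799 + 12,415 = 127,214, so u = 12,415/127,214 = 9.76%.
After the change, unemployed and labor force both rise by 6,846 → E = 114,799, U = 19,261, labor force = 134,060.
New unemployment rate = 19,261 / 134,060 = 14.37%.

New unemployment rate ≈ 14.37%.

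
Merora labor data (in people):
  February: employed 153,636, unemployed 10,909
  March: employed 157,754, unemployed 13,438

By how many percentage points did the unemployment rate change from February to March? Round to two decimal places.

February: labor force = 153,636 + 10,909 = 164,545; u = 10,909/164,545 = 6.63%.
March: labor force = 157,754 + 13,438 = 171,192; u = 13,438/171,192 = 7.85%.
Change = 7.85% − 6.63% = +1.22 pp.

The unemployment rate changed by +1.22 percentage points.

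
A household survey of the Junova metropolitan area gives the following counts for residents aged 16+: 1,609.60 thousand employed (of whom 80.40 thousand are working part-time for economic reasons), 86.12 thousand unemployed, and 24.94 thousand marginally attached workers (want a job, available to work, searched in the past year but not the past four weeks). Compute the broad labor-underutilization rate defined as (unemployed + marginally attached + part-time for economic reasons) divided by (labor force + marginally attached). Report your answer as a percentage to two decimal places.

Labor force = 1,609.60 + 86.12 = 1,695.72 thousand.
Numerator = 86.12 + 24.94 + 80.40 = 191.46 thousand.
Denominator = 1,695.72 + 24.94 = 1,720.66 thousand.
Broad rate = 191.46 / 1,720.66 = 11.13%.

Broad underutilization rate ≈ 11.13%.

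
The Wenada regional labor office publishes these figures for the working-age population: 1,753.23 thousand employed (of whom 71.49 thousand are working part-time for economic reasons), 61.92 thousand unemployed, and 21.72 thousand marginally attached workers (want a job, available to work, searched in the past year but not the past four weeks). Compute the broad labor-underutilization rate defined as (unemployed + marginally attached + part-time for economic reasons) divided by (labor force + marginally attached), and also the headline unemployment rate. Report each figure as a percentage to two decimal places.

Labor force = 1,753.23 + 61.92 = 1,815.15 thousand.
Numerator = 61.92 + 21.72 + 71.49 = 155.13 thousand.
Denominator = 1,815.15 + 21.72 = 1,836.87 thousand.
Broad rate = 155.13 / 1,836.87 = 8.45%.
Headline unemployment rate = 61.92 / 1,815.15 = 3.41%.

Broad underutilization rate ≈ 8.45%; headline unemployment rate ≈ 3.41%.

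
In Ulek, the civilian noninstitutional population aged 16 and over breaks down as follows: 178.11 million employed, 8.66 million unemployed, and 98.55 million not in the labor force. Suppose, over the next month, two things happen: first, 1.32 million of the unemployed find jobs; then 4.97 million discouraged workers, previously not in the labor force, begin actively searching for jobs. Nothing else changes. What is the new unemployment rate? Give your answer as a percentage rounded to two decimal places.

New unemployment rate ≈ 6.42%.

Initially, labor force = 178.11 + 8.66 = 186.77 million, so u = 8.66/186.77 = 4.64%.
After the first change, unemployed falls and employed rises by 1.32; labor force unchanged → E = 179.43, U = 7.34, labor force = 186.77 million.
After the second change, unemployed and labor force both rise by 4.97 → E = 179.43, U = 12.31, labor force = 191.74 million.
New unemployment rate = 12.31 / 191.74 = 6.42%.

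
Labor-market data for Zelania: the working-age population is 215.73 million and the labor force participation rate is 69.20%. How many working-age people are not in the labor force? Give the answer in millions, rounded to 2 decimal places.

About 66.44 million are not in the labor force.

Share not in the labor force = 1 − 0.6920 = 0.3080.
Not in labor force = 0.3080 × 215.73 ≈ 66.44 million.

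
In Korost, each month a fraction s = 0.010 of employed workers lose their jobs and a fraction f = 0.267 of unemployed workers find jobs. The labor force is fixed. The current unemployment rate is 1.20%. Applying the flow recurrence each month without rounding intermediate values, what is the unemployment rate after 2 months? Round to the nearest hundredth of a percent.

Unemployment rate after two months ≈ 2.35%.

With a fixed labor force, u_{t+1} = u_t + s·(1−u_t) − f·u_t = u_t·(1−s−f) + s.
Here 1−s−f = 0.723 and s = 0.010.
u_1 = 0.012000 × 0.723 + 0.010 = 0.018676.
u_2 = 0.018676 × 0.723 + 0.010 = 0.023503.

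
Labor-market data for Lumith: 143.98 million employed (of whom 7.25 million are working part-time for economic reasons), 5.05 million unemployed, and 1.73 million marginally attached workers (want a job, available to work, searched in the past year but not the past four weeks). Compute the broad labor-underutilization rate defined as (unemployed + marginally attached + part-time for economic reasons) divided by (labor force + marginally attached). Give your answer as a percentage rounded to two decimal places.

Broad underutilization rate ≈ 9.31%.

Labor force = 143.98 + 5.05 = 149.03 million.
Numerator = 5.05 + 1.73 + 7.25 = 14.03 million.
Denominator = 149.03 + 1.73 = 150.76 million.
Broad rate = 14.03 / 150.76 = 9.31%.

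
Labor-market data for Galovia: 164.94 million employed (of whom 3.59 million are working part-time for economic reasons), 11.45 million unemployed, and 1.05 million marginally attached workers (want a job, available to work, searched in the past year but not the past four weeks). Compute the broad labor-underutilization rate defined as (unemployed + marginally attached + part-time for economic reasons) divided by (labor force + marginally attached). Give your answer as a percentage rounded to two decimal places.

Labor force = 164.94 + 11.45 = 176.39 million.
Numerator = 11.45 + 1.05 + 3.59 = 16.09 million.
Denominator = 176.39 + 1.05 = 177.44 million.
Broad rate = 16.09 / 177.44 = 9.07%.

Broad underutilization rate ≈ 9.07%.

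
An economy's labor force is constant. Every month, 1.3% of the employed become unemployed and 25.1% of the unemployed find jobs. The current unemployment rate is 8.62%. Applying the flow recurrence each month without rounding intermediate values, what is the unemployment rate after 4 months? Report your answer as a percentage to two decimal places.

Unemployment rate after four months ≈ 6.01%.

With a fixed labor force, u_{t+1} = u_t + s·(1−u_t) − f·u_t = u_t·(1−s−f) + s.
Here 1−s−f = 0.736 and s = 0.013.
u_1 = 0.086200 × 0.736 + 0.013 = 0.076443.
u_2 = 0.076443 × 0.736 + 0.013 = 0.069262.
u_3 = 0.069262 × 0.736 + 0.013 = 0.063977.
u_4 = 0.063977 × 0.736 + 0.013 = 0.060087.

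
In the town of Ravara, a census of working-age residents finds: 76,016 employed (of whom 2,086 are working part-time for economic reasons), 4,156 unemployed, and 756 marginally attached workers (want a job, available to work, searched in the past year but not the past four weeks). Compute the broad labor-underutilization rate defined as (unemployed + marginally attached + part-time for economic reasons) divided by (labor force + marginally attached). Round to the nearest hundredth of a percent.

Broad underutilization rate ≈ 8.65%.

Labor force = 76,016 + 4,156 = 80,172.
Numerator = 4,156 + 756 + 2,086 = 6,998.
Denominator = 80,172 + 756 = 80,928.
Broad rate = 6,998 / 80,928 = 8.65%.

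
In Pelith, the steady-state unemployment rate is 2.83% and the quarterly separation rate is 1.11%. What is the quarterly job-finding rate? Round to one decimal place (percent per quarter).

Job-finding rate ≈ 38.1% per quarter.

From u* = s/(s+f): f = s·(1−u)/u.
f = 1.11 × (1 − 0.0283) / 0.0283 = 1.0786 / 0.0283 ≈ 38.1% per quarter.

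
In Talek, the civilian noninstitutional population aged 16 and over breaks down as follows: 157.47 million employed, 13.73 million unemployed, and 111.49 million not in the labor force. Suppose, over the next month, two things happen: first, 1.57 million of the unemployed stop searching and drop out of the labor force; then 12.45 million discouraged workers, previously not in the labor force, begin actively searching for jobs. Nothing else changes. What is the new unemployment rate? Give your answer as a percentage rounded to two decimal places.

Initially, labor force = 157.47 + 13.73 = 171.20 million, so u = 13.73/171.20 = 8.02%.
After the first change, unemployed and labor force both fall by 1.57 → E = 157.47, U = 12.16, labor force = 169.63 million.
After the second change, unemployed and labor force both rise by 12.45 → E = 157.47, U = 24.61, labor force = 182.08 million.
New unemployment rate = 24.61 / 182.08 = 13.52%.

New unemployment rate ≈ 13.52%.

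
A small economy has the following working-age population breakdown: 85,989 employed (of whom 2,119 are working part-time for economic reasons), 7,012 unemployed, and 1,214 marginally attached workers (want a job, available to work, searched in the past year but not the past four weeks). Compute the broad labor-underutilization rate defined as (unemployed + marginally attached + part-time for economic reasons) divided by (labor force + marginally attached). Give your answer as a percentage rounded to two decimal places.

Labor force = 85,989 + 7,012 = 93,001.
Numerator = 7,012 + 1,214 + 2,119 = 10,345.
Denominator = 93,001 + 1,214 = 94,215.
Broad rate = 10,345 / 94,215 = 10.98%.

Broad underutilization rate ≈ 10.98%.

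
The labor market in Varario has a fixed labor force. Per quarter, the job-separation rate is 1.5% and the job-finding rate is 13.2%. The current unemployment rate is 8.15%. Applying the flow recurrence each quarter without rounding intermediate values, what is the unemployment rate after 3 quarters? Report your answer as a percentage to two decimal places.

With a fixed labor force, u_{t+1} = u_t + s·(1−u_t) − f·u_t = u_t·(1−s−f) + s.
Here 1−s−f = 0.853 and s = 0.015.
u_1 = 0.081500 × 0.853 + 0.015 = 0.084519.
u_2 = 0.084519 × 0.853 + 0.015 = 0.087095.
u_3 = 0.087095 × 0.853 + 0.015 = 0.089292.

Unemployment rate after three quarters ≈ 8.93%.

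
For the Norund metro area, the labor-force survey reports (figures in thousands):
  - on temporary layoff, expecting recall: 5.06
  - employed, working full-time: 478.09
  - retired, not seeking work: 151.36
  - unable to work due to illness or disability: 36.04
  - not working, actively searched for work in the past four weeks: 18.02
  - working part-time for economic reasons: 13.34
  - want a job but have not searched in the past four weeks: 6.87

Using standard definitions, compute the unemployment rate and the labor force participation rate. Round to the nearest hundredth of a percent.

Employed = 478.09 + 13.34 = 491.43 thousand (anyone who worked, including part-time for economic reasons, counts as employed).
Unemployed = 5.06 + 18.02 = 23.08 thousand (jobless and actively searching, or on temporary layoff).
Labor force = 491.43 + 23.08 = 514.51 thousand.
Not in labor force = 151.36 + 36.04 + 6.87 = 194.27 thousand (those not working and not actively searching are outside the labor force — including those who want a job but have given up searching).
Civilian working-age population = 514.51 + 194.27 = 708.78 thousand.
Unemployment rate = 23.08 / 514.51 = 4.49%.
Labor force participation rate = 514.51 / 708.78 = 72.59%.

Unemployment rate ≈ 4.49%; labor force participation rate ≈ 72.59%.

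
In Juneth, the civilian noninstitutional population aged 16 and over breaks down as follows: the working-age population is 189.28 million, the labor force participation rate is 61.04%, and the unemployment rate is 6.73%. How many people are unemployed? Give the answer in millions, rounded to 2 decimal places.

About 7.78 million are unemployed.

Labor force = 0.6104 × 189.28 = 115.54 million.
Unemployed = 0.0673 × 115.54 ≈ 7.78 million.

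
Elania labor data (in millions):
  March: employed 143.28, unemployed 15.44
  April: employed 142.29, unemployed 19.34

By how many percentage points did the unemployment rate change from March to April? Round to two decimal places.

March: labor force = 143.28 + 15.44 = 158.72; u = 15.44/158.72 = 9.73%.
April: labor force = 142.29 + 19.34 = 161.63; u = 19.34/161.63 = 11.97%.
Change = 11.97% − 9.73% = +2.24 pp.

The unemployment rate changed by +2.24 percentage points.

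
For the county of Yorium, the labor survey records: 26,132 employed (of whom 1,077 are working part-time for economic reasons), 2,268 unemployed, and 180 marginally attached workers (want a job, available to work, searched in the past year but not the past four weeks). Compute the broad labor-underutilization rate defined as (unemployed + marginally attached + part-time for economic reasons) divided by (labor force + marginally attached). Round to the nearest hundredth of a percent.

Labor force = 26,132 + 2,268 = 28,400.
Numerator = 2,268 + 180 + 1,077 = 3,525.
Denominator = 28,400 + 180 = 28,580.
Broad rate = 3,525 / 28,580 = 12.33%.

Broad underutilization rate ≈ 12.33%.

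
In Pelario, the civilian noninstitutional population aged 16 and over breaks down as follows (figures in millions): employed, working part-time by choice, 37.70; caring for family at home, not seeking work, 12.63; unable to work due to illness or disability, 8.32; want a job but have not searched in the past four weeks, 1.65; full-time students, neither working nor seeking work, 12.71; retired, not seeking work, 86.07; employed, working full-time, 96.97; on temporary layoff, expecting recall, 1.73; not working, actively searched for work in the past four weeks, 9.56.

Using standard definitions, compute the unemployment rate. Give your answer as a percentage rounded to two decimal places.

Employed = 37.70 + 96.97 = 134.67 million.
Unemployed = 1.73 + 9.56 = 11.29 million (jobless and actively searching, or on temporary layoff).
Labor force = 134.67 + 11.29 = 145.96 million.
Unemployment rate = 11.29 / 145.96 = 7.73%.

Unemployment rate ≈ 7.73%.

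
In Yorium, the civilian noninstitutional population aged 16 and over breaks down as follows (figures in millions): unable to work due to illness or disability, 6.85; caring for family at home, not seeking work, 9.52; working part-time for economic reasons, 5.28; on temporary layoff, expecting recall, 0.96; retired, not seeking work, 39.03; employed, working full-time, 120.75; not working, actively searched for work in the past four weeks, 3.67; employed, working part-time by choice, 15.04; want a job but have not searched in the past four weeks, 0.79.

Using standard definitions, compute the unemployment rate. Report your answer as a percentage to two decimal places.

Employed = 5.28 + 120.75 + 15.04 = 141.07 million (anyone who worked, including part-time for economic reasons, counts as employed).
Unemployed = 0.96 + 3.67 = 4.63 million (jobless and actively searching, or on temporary layoff).
Labor force = 141.07 + 4.63 = 145.70 million.
Unemployment rate = 4.63 / 145.70 = 3.18%.

Unemployment rate ≈ 3.18%.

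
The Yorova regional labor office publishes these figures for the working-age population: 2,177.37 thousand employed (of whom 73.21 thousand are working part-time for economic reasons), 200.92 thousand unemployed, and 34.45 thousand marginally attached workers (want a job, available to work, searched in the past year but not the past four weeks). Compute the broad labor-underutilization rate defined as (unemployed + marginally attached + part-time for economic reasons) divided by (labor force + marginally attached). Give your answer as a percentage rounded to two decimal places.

Labor force = 2,177.37 + 200.92 = 2,378.29 thousand.
Numerator = 200.92 + 34.45 + 73.21 = 308.58 thousand.
Denominator = 2,378.29 + 34.45 = 2,412.74 thousand.
Broad rate = 308.58 / 2,412.74 = 12.79%.

Broad underutilization rate ≈ 12.79%.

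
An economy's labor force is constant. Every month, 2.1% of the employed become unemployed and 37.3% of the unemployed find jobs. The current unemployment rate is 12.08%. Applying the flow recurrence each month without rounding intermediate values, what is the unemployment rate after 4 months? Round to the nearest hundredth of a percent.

Unemployment rate after four months ≈ 6.24%.

With a fixed labor force, u_{t+1} = u_t + s·(1−u_t) − f·u_t = u_t·(1−s−f) + s.
Here 1−s−f = 0.606 and s = 0.021.
u_1 = 0.120800 × 0.606 + 0.021 = 0.094205.
u_2 = 0.094205 × 0.606 + 0.021 = 0.078088.
u_3 = 0.078088 × 0.606 + 0.021 = 0.068321.
u_4 = 0.068321 × 0.606 + 0.021 = 0.062403.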